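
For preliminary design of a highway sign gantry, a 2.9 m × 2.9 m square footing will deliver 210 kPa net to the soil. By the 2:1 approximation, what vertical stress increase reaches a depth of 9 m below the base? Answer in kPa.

Δσ_z ≈ 12.5 kPa

By the 2:1 method the load spreads at 1 horizontal : 2 vertical, so at depth z the loaded area has grown by z in each plan dimension:
Δσ = qBL/((B+z)(L+z)) = 210×2.9×2.9/((2.9+9)(2.9+9)) = 12.472 kPa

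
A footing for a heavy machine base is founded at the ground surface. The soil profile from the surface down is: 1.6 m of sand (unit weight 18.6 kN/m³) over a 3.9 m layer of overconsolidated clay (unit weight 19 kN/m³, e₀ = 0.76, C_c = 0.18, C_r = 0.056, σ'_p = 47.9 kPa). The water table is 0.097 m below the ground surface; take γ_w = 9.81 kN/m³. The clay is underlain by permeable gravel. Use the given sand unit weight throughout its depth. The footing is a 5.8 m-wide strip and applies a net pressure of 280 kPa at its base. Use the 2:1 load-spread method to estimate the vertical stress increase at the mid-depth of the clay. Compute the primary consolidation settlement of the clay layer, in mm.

Mid-depth of clay below the ground surface: z = 1.6 + 3.9/2 = 3.55 m.
Total vertical stress at mid-clay: σ_v = 18.6×1.6 + 19×1.95 = 66.81 kPa.
Pore pressure: u = 9.81×(3.55 − 0.097) = 33.874 kPa.
Initial effective stress: σ'_0 = σ_v − u = 66.81 − 33.874 = 32.936 kPa.
Stress increase at mid-clay by the 2:1 spreading method:
Δσ = qB/(B+z) = 280×5.8/(5.8+3.55) = 173.69 kPa
Final effective stress: σ'_f = 32.936 + 173.69 = 206.63 kPa.
σ'_f = 206.63 > σ'_p = 47.9 kPa, so the stress path crosses the preconsolidation pressure — recompression up to σ'_p, then virgin compression beyond:
S_c = H/(1+e₀)·[C_r·log₁₀(σ'_p/σ'_0) + C_c·log₁₀(σ'_f/σ'_p)]
    = 3.9/1.76 × [0.056×log₁₀(47.9/32.936) + 0.18×log₁₀(206.63/47.9)]
    = 2.2159 × [0.0091092 + 0.11427] = 0.2734 m

S_c ≈ 273 mm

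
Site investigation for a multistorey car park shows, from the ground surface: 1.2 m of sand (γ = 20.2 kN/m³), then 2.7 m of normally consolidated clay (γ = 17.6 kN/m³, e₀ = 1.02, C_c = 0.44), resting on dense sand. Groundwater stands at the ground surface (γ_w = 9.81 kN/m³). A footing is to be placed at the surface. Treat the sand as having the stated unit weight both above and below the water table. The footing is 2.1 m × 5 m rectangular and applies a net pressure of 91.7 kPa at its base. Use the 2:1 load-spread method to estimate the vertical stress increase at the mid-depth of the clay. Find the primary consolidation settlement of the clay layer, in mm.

S_c ≈ 201 mm

Mid-depth of clay below the ground surface: z = 1.2 + 2.7/2 = 2.55 m.
Total vertical stress at mid-clay: σ_v = 20.2×1.2 + 17.6×1.35 = 48 kPa.
Pore pressure: u = 9.81×(2.55 − 0) = 25.015 kPa.
Initial effective stress: σ'_0 = σ_v − u = 48 − 25.015 = 22.985 kPa.
Stress increase at mid-clay by the 2:1 spreading method:
Δσ = qBL/((B+z)(L+z)) = 91.7×2.1×5/((2.1+2.55)(5+2.55)) = 27.426 kPa
Final effective stress: σ'_f = σ'_0 + Δσ = 22.985 + 27.426 = 50.411 kPa.
Normally consolidated clay, so the full stress increment lies on the virgin compression line:
S_c = C_c·H/(1+e₀)·log₁₀(σ'_f/σ'_0) = 0.44×2.7/(1+1.02)×log₁₀(50.411/22.985)
    = 0.58812 × 0.34108 = 0.2006 m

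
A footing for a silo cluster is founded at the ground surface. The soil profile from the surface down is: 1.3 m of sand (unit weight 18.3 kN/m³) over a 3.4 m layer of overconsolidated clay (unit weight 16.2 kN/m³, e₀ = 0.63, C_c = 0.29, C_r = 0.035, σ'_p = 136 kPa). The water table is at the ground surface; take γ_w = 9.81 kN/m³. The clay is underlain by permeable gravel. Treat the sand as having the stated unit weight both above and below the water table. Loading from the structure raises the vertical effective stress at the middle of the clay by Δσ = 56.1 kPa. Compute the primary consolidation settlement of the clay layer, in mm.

Mid-depth of clay below the ground surface: z = 1.3 + 3.4/2 = 3 m.
Total vertical stress at mid-clay: σ_v = 18.3×1.3 + 16.2×1.7 = 51.33 kPa.
Pore pressure: u = 9.81×(3 − 0) = 29.43 kPa.
Initial effective stress: σ'_0 = σ_v − u = 51.33 − 29.43 = 21.9 kPa.
Final effective stress: σ'_f = 21.9 + 56.1 = 78 kPa.
σ'_f = 78 ≤ σ'_p = 136 kPa, so the clay remains overconsolidated and only the recompression index applies:
S_c = C_r·H/(1+e₀)·log₁₀(σ'_f/σ'_0) = 0.035×3.4/1.63×log₁₀(78/21.9)
    = 0.073007 × 0.55165 = 0.04027 m

S_c ≈ 40.3 mm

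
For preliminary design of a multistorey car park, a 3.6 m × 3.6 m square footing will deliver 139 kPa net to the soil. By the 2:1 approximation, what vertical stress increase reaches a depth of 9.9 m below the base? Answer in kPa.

By the 2:1 method the load spreads at 1 horizontal : 2 vertical, so at depth z the loaded area has grown by z in each plan dimension:
Δσ = qBL/((B+z)(L+z)) = 139×3.6×3.6/((3.6+9.9)(3.6+9.9)) = 9.8844 kPa

Δσ_z ≈ 9.88 kPa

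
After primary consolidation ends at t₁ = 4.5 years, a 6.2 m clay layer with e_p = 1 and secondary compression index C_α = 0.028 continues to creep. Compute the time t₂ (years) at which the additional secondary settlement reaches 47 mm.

t₂ ≈ 15.7 years

S_s = C_α·H/(1+e_p)·log₁₀(t₂/t₁) ⇒ log₁₀(t₂/t₁) = S_s·(1+e_p)/(C_α·H).
log₁₀(t₂/t₁) = 0.047 × (1+1) / (0.028×6.2) = 0.5415
t₂ = t₁ × 10^0.5415 = 4.5 × 3.479 = 15.66 years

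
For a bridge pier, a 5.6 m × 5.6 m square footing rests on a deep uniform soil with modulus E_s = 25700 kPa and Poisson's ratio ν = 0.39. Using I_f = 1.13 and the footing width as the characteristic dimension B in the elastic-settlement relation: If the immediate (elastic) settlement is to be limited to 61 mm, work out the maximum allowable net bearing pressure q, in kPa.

q ≈ 292 kPa

S_e = q·B·(1−ν²)/E_s · I_f  ⇒  q = S_e·E_s / (B·(1−ν²)·I_f).
q = 0.061 × 25700 / (5.6 × 0.8479 × 1.13) = 292.2 kPa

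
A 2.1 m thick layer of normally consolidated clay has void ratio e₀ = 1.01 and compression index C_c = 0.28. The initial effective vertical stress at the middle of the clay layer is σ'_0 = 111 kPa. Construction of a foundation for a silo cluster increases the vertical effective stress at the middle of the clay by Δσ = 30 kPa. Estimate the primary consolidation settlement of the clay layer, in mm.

S_c ≈ 30.4 mm

Final effective stress: σ'_f = σ'_0 + Δσ = 111 + 30 = 141 kPa.
Normally consolidated clay, so the full stress increment lies on the virgin compression line:
S_c = C_c·H/(1+e₀)·log₁₀(σ'_f/σ'_0) = 0.28×2.1/(1+1.01)×log₁₀(141/111)
    = 0.29254 × 0.1039 = 0.03039 m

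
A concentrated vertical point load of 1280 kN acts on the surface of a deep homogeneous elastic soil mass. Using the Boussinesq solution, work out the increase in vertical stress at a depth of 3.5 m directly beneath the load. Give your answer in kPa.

Boussinesq vertical stress below a point load on an elastic half-space:
Δσ_z = 3P/(2πz²) · [1 + (r/z)²]^(−5/2)
r/z = 0/3.5 = 0; [1+(r/z)²]^(−5/2) = 1.
Δσ_z = 3×1280/(2π×3.5²) × 1 = 49.89 × 1 = 49.89 kPa

Δσ_z ≈ 49.9 kPa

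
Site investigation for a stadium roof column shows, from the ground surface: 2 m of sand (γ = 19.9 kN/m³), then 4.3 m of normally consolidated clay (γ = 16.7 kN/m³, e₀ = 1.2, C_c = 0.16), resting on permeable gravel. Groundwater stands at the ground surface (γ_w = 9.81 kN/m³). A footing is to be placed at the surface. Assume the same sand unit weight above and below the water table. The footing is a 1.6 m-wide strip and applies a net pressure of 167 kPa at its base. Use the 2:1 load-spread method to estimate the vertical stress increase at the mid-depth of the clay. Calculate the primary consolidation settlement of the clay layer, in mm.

Mid-depth of clay below the ground surface: z = 2 + 4.3/2 = 4.15 m.
Total vertical stress at mid-clay: σ_v = 19.9×2 + 16.7×2.15 = 75.705 kPa.
Pore pressure: u = 9.81×(4.15 − 0) = 40.712 kPa.
Initial effective stress: σ'_0 = σ_v − u = 75.705 − 40.712 = 34.993 kPa.
Stress increase at mid-clay by the 2:1 spreading method:
Δσ = qB/(B+z) = 167×1.6/(1.6+4.15) = 46.47 kPa
Final effective stress: σ'_f = σ'_0 + Δσ = 34.993 + 46.47 = 81.463 kPa.
Normally consolidated clay, so the full stress increment lies on the virgin compression line:
S_c = C_c·H/(1+e₀)·log₁₀(σ'_f/σ'_0) = 0.16×4.3/(1+1.2)×log₁₀(81.463/34.993)
    = 0.31273 × 0.36698 = 0.1148 m

S_c ≈ 115 mm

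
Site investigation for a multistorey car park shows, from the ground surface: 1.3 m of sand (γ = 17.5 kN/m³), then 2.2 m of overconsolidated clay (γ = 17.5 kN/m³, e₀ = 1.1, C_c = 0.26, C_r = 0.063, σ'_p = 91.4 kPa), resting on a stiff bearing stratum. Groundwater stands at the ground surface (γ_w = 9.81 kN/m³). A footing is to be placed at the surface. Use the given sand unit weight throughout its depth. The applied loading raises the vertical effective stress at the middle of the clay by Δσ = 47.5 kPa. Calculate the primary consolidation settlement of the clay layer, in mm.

S_c ≈ 36.5 mm

Mid-depth of clay below the ground surface: z = 1.3 + 2.2/2 = 2.4 m.
Total vertical stress at mid-clay: σ_v = 17.5×1.3 + 17.5×1.1 = 42 kPa.
Pore pressure: u = 9.81×(2.4 − 0) = 23.544 kPa.
Initial effective stress: σ'_0 = σ_v − u = 42 − 23.544 = 18.456 kPa.
Final effective stress: σ'_f = 18.456 + 47.5 = 65.956 kPa.
σ'_f = 65.956 ≤ σ'_p = 91.4 kPa, so the clay remains overconsolidated and only the recompression index applies:
S_c = C_r·H/(1+e₀)·log₁₀(σ'_f/σ'_0) = 0.063×2.2/2.1×log₁₀(65.956/18.456)
    = 0.065999 × 0.55312 = 0.03651 m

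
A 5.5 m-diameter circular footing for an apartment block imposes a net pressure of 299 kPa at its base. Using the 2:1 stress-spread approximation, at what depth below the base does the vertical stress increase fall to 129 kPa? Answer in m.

z ≈ 2.87 m

2:1 spreading — at depth z the loaded area has grown by z in each plan dimension:
qD²/(D+z)² = Δσ_z ⇒ z = D(√(q/Δσ_z) − 1) = 5.5×(√(299/129) − 1) = 2.873 m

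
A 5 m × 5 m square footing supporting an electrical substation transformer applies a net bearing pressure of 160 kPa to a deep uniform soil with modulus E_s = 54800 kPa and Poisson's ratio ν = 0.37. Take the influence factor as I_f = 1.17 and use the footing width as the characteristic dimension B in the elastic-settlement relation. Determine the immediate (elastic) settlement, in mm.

Immediate (elastic) settlement: S_e = q·B·(1−ν²)/E_s · I_f.
S_e = 160 × 5 × (1 − 0.37²) / 54800 × 1.17
    = 160 × 5 × 0.8631 / 54800 × 1.17
    = 0.01474 m = 14.74 mm

S_e ≈ 14.7 mm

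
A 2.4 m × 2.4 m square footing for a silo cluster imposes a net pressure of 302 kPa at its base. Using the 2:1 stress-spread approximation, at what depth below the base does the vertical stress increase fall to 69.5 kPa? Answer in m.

2:1 spreading — at depth z the loaded area has grown by z in each plan dimension:
qB²/(B+z)² = Δσ_z ⇒ z = B(√(q/Δσ_z) − 1) = 2.4×(√(302/69.5) − 1) = 2.603 m

z ≈ 2.6 m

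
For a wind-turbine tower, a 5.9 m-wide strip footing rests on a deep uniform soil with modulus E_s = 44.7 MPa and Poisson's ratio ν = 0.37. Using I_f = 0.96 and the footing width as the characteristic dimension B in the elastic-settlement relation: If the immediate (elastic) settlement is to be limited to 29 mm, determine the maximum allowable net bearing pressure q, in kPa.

E_s = 44.7 MPa = 44700 kPa.
S_e = q·B·(1−ν²)/E_s · I_f  ⇒  q = S_e·E_s / (B·(1−ν²)·I_f).
q = 0.029 × 44700 / (5.9 × 0.8631 × 0.96) = 265.2 kPa

q ≈ 265 kPa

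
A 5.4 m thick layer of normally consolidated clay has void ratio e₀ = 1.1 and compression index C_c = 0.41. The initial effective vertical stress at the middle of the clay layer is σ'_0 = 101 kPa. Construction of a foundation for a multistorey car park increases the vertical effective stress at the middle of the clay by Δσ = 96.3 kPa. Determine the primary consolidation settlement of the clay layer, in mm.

Final effective stress: σ'_f = σ'_0 + Δσ = 101 + 96.3 = 197.3 kPa.
Normally consolidated clay, so the full stress increment lies on the virgin compression line:
S_c = C_c·H/(1+e₀)·log₁₀(σ'_f/σ'_0) = 0.41×5.4/(1+1.1)×log₁₀(197.3/101)
    = 1.0543 × 0.29081 = 0.3066 m

S_c ≈ 307 mm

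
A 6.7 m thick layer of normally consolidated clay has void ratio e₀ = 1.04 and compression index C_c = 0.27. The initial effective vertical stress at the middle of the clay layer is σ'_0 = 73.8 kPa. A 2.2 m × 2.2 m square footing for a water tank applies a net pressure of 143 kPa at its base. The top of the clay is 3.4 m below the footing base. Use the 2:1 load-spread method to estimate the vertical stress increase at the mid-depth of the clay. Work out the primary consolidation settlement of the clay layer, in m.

S_c ≈ 0.0426 m

Mid-depth of clay below the footing base: z = 3.4 + 6.7/2 = 6.75 m.
Stress increase at mid-clay by the 2:1 spreading method:
Δσ = qBL/((B+z)(L+z)) = 143×2.2×2.2/((2.2+6.75)(2.2+6.75)) = 8.6404 kPa
Final effective stress: σ'_f = σ'_0 + Δσ = 73.8 + 8.6404 = 82.44 kPa.
Normally consolidated clay, so the full stress increment lies on the virgin compression line:
S_c = C_c·H/(1+e₀)·log₁₀(σ'_f/σ'_0) = 0.27×6.7/(1+1.04)×log₁₀(82.44/73.8)
    = 0.88676 × 0.048082 = 0.04264 m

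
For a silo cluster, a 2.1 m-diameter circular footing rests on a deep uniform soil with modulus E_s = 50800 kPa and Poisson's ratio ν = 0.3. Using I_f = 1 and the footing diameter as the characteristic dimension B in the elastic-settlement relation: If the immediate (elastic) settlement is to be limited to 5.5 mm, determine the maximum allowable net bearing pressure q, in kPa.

S_e = q·B·(1−ν²)/E_s · I_f  ⇒  q = S_e·E_s / (B·(1−ν²)·I_f).
q = 0.0055 × 50800 / (2.1 × 0.91 × 1) = 146.2 kPa

q ≈ 146 kPa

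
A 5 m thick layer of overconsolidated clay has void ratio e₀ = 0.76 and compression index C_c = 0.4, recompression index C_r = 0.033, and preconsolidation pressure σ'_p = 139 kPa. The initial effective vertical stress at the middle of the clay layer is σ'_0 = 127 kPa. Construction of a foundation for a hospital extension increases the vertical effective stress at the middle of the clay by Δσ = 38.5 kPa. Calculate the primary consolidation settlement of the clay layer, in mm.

Final effective stress: σ'_f = 127 + 38.5 = 165.5 kPa.
σ'_f = 165.5 > σ'_p = 139 kPa, so the stress path crosses the preconsolidation pressure — recompression up to σ'_p, then virgin compression beyond:
S_c = H/(1+e₀)·[C_r·log₁₀(σ'_p/σ'_0) + C_c·log₁₀(σ'_f/σ'_p)]
    = 5/1.76 × [0.033×log₁₀(139/127) + 0.4×log₁₀(165.5/139)]
    = 2.8409 × [0.001294 + 0.030313] = 0.08979 m

S_c ≈ 89.8 mm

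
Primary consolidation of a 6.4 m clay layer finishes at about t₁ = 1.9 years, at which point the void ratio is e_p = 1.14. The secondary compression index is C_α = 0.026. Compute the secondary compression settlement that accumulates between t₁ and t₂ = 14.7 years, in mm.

Secondary compression: S_s = C_α·H/(1+e_p)·log₁₀(t₂/t₁)
S_s = 0.026×6.4/(1+1.14)×log₁₀(14.7/1.9)
    = 0.07776 × 0.8886 = 0.06909 m

S_s ≈ 69.1 mm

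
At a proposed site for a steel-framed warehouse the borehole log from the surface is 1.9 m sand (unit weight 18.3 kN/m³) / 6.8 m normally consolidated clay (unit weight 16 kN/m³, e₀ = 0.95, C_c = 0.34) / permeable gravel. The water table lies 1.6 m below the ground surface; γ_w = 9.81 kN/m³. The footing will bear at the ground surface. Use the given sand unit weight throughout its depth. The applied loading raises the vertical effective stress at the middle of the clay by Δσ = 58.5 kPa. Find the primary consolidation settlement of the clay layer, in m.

S_c ≈ 0.384 m

Mid-depth of clay below the ground surface: z = 1.9 + 6.8/2 = 5.3 m.
Total vertical stress at mid-clay: σ_v = 18.3×1.9 + 16×3.4 = 89.17 kPa.
Pore pressure: u = 9.81×(5.3 − 1.6) = 36.297 kPa.
Initial effective stress: σ'_0 = σ_v − u = 89.17 − 36.297 = 52.873 kPa.
Final effective stress: σ'_f = σ'_0 + Δσ = 52.873 + 58.5 = 111.37 kPa.
Normally consolidated clay, so the full stress increment lies on the virgin compression line:
S_c = C_c·H/(1+e₀)·log₁₀(σ'_f/σ'_0) = 0.34×6.8/(1+0.95)×log₁₀(111.37/52.873)
    = 1.1856 × 0.32353 = 0.3836 m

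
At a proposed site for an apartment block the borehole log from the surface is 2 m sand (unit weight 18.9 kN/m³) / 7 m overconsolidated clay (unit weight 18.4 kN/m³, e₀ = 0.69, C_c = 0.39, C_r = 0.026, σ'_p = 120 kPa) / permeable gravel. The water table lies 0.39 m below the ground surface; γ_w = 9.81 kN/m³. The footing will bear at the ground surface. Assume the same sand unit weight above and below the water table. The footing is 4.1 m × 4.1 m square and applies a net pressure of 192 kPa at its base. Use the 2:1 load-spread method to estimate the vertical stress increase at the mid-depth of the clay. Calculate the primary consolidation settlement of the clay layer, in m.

S_c ≈ 0.0241 m

Mid-depth of clay below the ground surface: z = 2 + 7/2 = 5.5 m.
Total vertical stress at mid-clay: σ_v = 18.9×2 + 18.4×3.5 = 102.2 kPa.
Pore pressure: u = 9.81×(5.5 − 0.39) = 50.129 kPa.
Initial effective stress: σ'_0 = σ_v − u = 102.2 − 50.129 = 52.071 kPa.
Stress increase at mid-clay by the 2:1 spreading method:
Δσ = qBL/((B+z)(L+z)) = 192×4.1×4.1/((4.1+5.5)(4.1+5.5)) = 35.021 kPa
Final effective stress: σ'_f = 52.071 + 35.021 = 87.092 kPa.
σ'_f = 87.092 ≤ σ'_p = 120 kPa, so the clay remains overconsolidated and only the recompression index applies:
S_c = C_r·H/(1+e₀)·log₁₀(σ'_f/σ'_0) = 0.026×7/1.69×log₁₀(87.092/52.071)
    = 0.10769 × 0.22338 = 0.02406 m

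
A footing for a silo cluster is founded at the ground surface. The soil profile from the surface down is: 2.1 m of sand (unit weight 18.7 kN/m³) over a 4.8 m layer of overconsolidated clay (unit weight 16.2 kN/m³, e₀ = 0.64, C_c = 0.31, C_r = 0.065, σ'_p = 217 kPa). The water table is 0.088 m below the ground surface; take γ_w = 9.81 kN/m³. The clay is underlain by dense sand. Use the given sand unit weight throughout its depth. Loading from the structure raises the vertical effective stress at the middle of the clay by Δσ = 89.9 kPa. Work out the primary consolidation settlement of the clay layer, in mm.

S_c ≈ 105 mm

Mid-depth of clay below the ground surface: z = 2.1 + 4.8/2 = 4.5 m.
Total vertical stress at mid-clay: σ_v = 18.7×2.1 + 16.2×2.4 = 78.15 kPa.
Pore pressure: u = 9.81×(4.5 − 0.088) = 43.282 kPa.
Initial effective stress: σ'_0 = σ_v − u = 78.15 − 43.282 = 34.868 kPa.
Final effective stress: σ'_f = 34.868 + 89.9 = 124.77 kPa.
σ'_f = 124.77 ≤ σ'_p = 217 kPa, so the clay remains overconsolidated and only the recompression index applies:
S_c = C_r·H/(1+e₀)·log₁₀(σ'_f/σ'_0) = 0.065×4.8/1.64×log₁₀(124.77/34.868)
    = 0.19024 × 0.55368 = 0.1053 m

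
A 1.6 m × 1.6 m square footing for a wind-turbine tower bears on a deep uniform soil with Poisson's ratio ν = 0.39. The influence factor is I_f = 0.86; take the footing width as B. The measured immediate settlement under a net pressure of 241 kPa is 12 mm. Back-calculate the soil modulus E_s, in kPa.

E_s ≈ 23400 kPa

S_e = q·B·(1−ν²)/E_s · I_f  ⇒  E_s = q·B·(1−ν²)·I_f / S_e.
E_s = 241 × 1.6 × 0.8479 × 0.86 / 0.012 = 23430 kPa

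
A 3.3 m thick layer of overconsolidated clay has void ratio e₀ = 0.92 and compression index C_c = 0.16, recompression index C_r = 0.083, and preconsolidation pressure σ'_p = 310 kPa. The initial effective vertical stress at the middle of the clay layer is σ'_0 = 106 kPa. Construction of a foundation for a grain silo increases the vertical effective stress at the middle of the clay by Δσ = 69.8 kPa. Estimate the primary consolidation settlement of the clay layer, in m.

Final effective stress: σ'_f = 106 + 69.8 = 175.8 kPa.
σ'_f = 175.8 ≤ σ'_p = 310 kPa, so the clay remains overconsolidated and only the recompression index applies:
S_c = C_r·H/(1+e₀)·log₁₀(σ'_f/σ'_0) = 0.083×3.3/1.92×log₁₀(175.8/106)
    = 0.14266 × 0.21971 = 0.03134 m

S_c ≈ 0.0313 m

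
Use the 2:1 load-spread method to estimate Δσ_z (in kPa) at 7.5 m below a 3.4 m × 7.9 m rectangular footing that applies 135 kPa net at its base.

Δσ_z ≈ 21.6 kPa

By the 2:1 method the load spreads at 1 horizontal : 2 vertical, so at depth z the loaded area has grown by z in each plan dimension:
Δσ = qBL/((B+z)(L+z)) = 135×3.4×7.9/((3.4+7.5)(7.9+7.5)) = 21.602 kPa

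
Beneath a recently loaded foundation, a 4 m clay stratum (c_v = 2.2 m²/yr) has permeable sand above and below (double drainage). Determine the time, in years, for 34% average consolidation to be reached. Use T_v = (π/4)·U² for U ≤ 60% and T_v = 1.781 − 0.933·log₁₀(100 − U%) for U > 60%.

t ≈ 0.165 years

Drainage path length: H_d = H/2 = 2 m (double drainage).
U ≤ 60%: T_v = (π/4)·U² = (π/4)×0.34² = 0.090792.
t = T_v·H_d²/c_v = 0.090792×2²/2.2 = 0.1651 years.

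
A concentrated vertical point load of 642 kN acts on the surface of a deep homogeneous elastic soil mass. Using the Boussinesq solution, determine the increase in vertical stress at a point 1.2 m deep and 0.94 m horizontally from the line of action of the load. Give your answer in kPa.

Δσ_z ≈ 64.4 kPa

Boussinesq vertical stress below a point load on an elastic half-space:
Δσ_z = 3P/(2πz²) · [1 + (r/z)²]^(−5/2)
r/z = 0.94/1.2 = 0.78333; [1+(r/z)²]^(−5/2) = 0.30235.
Δσ_z = 3×642/(2π×1.2²) × 0.30235 = 212.87 × 0.30235 = 64.36 kPa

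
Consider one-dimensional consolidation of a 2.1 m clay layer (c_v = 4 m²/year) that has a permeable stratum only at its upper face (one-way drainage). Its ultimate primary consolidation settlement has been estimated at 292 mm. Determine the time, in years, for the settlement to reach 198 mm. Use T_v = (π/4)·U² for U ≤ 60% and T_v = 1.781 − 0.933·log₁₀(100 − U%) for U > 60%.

t ≈ 0.413 years

Drainage path length: H_d = H = 2.1 m (single drainage).
U = S(t)/S_ult = 198/292 = 0.6781.
U > 60%: T_v = 1.781 − 0.933·log₁₀(100 − 67.808) = 0.37427.
t = T_v·H_d²/c_v = 0.37427×2.1²/4 = 0.4126 years.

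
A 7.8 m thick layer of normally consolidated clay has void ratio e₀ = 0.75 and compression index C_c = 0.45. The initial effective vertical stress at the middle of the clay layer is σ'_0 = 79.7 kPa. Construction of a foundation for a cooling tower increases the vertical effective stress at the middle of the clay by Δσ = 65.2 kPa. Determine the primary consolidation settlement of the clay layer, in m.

S_c ≈ 0.521 m

Final effective stress: σ'_f = σ'_0 + Δσ = 79.7 + 65.2 = 144.9 kPa.
Normally consolidated clay, so the full stress increment lies on the virgin compression line:
S_c = C_c·H/(1+e₀)·log₁₀(σ'_f/σ'_0) = 0.45×7.8/(1+0.75)×log₁₀(144.9/79.7)
    = 2.0057 × 0.25961 = 0.5207 m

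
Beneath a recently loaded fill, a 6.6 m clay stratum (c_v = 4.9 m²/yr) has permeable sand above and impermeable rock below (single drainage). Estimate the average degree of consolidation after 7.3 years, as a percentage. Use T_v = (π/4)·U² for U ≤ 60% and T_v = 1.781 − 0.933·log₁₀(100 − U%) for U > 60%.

U ≈ 89.3 %

Drainage path length: H_d = H = 6.6 m (single drainage).
T_v = c_v·t/H_d² = 4.9×7.3/6.6² = 0.82117.
T_v = 0.82117 corresponds to the U > 60% branch:
U = 1 − 10^((1.781 − T_v)/0.933)/100 = 0.8932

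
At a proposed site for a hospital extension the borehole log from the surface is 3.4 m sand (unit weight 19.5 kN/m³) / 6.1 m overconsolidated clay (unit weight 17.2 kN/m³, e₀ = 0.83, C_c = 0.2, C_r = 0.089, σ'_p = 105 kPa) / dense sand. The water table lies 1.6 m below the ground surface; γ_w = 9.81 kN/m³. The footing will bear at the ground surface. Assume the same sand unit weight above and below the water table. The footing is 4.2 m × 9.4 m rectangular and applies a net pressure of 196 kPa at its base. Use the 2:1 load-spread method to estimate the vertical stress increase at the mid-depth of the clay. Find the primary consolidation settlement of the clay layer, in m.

Mid-depth of clay below the ground surface: z = 3.4 + 6.1/2 = 6.45 m.
Total vertical stress at mid-clay: σ_v = 19.5×3.4 + 17.2×3.05 = 118.76 kPa.
Pore pressure: u = 9.81×(6.45 − 1.6) = 47.578 kPa.
Initial effective stress: σ'_0 = σ_v − u = 118.76 − 47.578 = 71.182 kPa.
Stress increase at mid-clay by the 2:1 spreading method:
Δσ = qBL/((B+z)(L+z)) = 196×4.2×9.4/((4.2+6.45)(9.4+6.45)) = 45.841 kPa
Final effective stress: σ'_f = 71.182 + 45.841 = 117.02 kPa.
σ'_f = 117.02 > σ'_p = 105 kPa, so the stress path crosses the preconsolidation pressure — recompression up to σ'_p, then virgin compression beyond:
S_c = H/(1+e₀)·[C_r·log₁₀(σ'_p/σ'_0) + C_c·log₁₀(σ'_f/σ'_p)]
    = 6.1/1.83 × [0.089×log₁₀(105/71.182) + 0.2×log₁₀(117.02/105)]
    = 3.3333 × [0.015025 + 0.0094142] = 0.08146 m

S_c ≈ 0.0815 m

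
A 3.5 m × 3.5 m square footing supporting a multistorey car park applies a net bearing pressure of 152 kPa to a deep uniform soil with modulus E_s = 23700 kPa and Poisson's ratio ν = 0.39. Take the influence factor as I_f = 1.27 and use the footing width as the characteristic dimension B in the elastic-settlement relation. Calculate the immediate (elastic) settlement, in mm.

S_e ≈ 24.2 mm

Immediate (elastic) settlement: S_e = q·B·(1−ν²)/E_s · I_f.
S_e = 152 × 3.5 × (1 − 0.39²) / 23700 × 1.27
    = 152 × 3.5 × 0.8479 / 23700 × 1.27
    = 0.02417 m = 24.17 mm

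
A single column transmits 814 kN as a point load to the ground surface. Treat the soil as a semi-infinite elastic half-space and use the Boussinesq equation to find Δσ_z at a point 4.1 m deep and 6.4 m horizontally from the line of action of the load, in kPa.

Δσ_z ≈ 1.06 kPa

Boussinesq vertical stress below a point load on an elastic half-space:
Δσ_z = 3P/(2πz²) · [1 + (r/z)²]^(−5/2)
r/z = 6.4/4.1 = 1.561; [1+(r/z)²]^(−5/2) = 0.045673.
Δσ_z = 3×814/(2π×4.1²) × 0.045673 = 23.121 × 0.045673 = 1.056 kPa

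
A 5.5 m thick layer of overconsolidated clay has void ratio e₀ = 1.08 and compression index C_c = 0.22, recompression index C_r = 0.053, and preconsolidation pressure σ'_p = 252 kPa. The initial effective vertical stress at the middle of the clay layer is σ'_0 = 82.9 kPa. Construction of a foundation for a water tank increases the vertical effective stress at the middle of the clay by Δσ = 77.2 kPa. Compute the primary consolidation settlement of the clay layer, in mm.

S_c ≈ 40.1 mm

Final effective stress: σ'_f = 82.9 + 77.2 = 160.1 kPa.
σ'_f = 160.1 ≤ σ'_p = 252 kPa, so the clay remains overconsolidated and only the recompression index applies:
S_c = C_r·H/(1+e₀)·log₁₀(σ'_f/σ'_0) = 0.053×5.5/2.08×log₁₀(160.1/82.9)
    = 0.14014 × 0.28584 = 0.04006 m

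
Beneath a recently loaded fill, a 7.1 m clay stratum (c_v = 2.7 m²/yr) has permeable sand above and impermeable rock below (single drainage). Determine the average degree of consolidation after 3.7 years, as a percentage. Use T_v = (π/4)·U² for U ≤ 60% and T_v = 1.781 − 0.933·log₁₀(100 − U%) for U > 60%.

Drainage path length: H_d = H = 7.1 m (single drainage).
T_v = c_v·t/H_d² = 2.7×3.7/7.1² = 0.19817.
T_v = 0.19817 corresponds to the U ≤ 60% branch:
U = √(4T_v/π) = 0.5023

U ≈ 50.2 %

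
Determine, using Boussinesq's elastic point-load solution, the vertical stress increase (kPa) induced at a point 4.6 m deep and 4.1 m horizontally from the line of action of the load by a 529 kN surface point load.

Δσ_z ≈ 2.77 kPa

Boussinesq vertical stress below a point load on an elastic half-space:
Δσ_z = 3P/(2πz²) · [1 + (r/z)²]^(−5/2)
r/z = 4.1/4.6 = 0.8913; [1+(r/z)²]^(−5/2) = 0.23184.
Δσ_z = 3×529/(2π×4.6²) × 0.23184 = 11.937 × 0.23184 = 2.767 kPa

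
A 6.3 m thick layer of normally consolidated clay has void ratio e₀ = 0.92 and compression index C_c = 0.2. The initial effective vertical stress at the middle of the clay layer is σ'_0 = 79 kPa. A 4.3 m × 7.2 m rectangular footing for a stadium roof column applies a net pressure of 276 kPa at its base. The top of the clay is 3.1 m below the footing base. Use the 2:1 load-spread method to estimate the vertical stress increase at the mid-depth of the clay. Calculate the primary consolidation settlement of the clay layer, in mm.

S_c ≈ 161 mm

Mid-depth of clay below the footing base: z = 3.1 + 6.3/2 = 6.25 m.
Stress increase at mid-clay by the 2:1 spreading method:
Δσ = qBL/((B+z)(L+z)) = 276×4.3×7.2/((4.3+6.25)(7.2+6.25)) = 60.219 kPa
Final effective stress: σ'_f = σ'_0 + Δσ = 79 + 60.219 = 139.22 kPa.
Normally consolidated clay, so the full stress increment lies on the virgin compression line:
S_c = C_c·H/(1+e₀)·log₁₀(σ'_f/σ'_0) = 0.2×6.3/(1+0.92)×log₁₀(139.22/79)
    = 0.65625 × 0.24607 = 0.1615 m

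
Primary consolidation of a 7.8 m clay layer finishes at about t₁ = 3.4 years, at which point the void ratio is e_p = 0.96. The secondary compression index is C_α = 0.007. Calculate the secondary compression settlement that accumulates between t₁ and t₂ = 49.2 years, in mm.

S_s ≈ 32.3 mm

Secondary compression: S_s = C_α·H/(1+e_p)·log₁₀(t₂/t₁)
S_s = 0.007×7.8/(1+0.96)×log₁₀(49.2/3.4)
    = 0.02786 × 1.16 = 0.03233 m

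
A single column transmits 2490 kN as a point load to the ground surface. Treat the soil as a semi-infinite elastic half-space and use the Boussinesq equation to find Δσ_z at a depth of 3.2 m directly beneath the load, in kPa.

Boussinesq vertical stress below a point load on an elastic half-space:
Δσ_z = 3P/(2πz²) · [1 + (r/z)²]^(−5/2)
r/z = 0/3.2 = 0; [1+(r/z)²]^(−5/2) = 1.
Δσ_z = 3×2490/(2π×3.2²) × 1 = 116.1 × 1 = 116.1 kPa

Δσ_z ≈ 116 kPa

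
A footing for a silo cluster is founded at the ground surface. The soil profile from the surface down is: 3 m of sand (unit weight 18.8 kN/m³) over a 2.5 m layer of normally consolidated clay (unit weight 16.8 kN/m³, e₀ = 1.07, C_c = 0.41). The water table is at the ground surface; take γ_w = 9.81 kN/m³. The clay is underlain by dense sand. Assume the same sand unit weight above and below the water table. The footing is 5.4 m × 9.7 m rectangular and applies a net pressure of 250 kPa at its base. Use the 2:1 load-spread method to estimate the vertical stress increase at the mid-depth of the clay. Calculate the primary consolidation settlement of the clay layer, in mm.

S_c ≈ 283 mm

Mid-depth of clay below the ground surface: z = 3 + 2.5/2 = 4.25 m.
Total vertical stress at mid-clay: σ_v = 18.8×3 + 16.8×1.25 = 77.4 kPa.
Pore pressure: u = 9.81×(4.25 − 0) = 41.693 kPa.
Initial effective stress: σ'_0 = σ_v − u = 77.4 − 41.693 = 35.707 kPa.
Stress increase at mid-clay by the 2:1 spreading method:
Δσ = qBL/((B+z)(L+z)) = 250×5.4×9.7/((5.4+4.25)(9.7+4.25)) = 97.276 kPa
Final effective stress: σ'_f = σ'_0 + Δσ = 35.707 + 97.276 = 132.98 kPa.
Normally consolidated clay, so the full stress increment lies on the virgin compression line:
S_c = C_c·H/(1+e₀)·log₁₀(σ'_f/σ'_0) = 0.41×2.5/(1+1.07)×log₁₀(132.98/35.707)
    = 0.49517 × 0.57103 = 0.2828 m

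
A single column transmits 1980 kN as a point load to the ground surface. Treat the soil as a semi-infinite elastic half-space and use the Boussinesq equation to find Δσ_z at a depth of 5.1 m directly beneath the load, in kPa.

Boussinesq vertical stress below a point load on an elastic half-space:
Δσ_z = 3P/(2πz²) · [1 + (r/z)²]^(−5/2)
r/z = 0/5.1 = 0; [1+(r/z)²]^(−5/2) = 1.
Δσ_z = 3×1980/(2π×5.1²) × 1 = 36.347 × 1 = 36.35 kPa

Δσ_z ≈ 36.3 kPa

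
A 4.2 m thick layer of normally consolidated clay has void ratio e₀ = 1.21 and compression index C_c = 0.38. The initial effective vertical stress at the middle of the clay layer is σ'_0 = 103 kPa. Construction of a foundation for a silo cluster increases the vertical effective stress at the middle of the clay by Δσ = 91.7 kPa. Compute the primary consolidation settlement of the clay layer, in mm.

S_c ≈ 200 mm

Final effective stress: σ'_f = σ'_0 + Δσ = 103 + 91.7 = 194.7 kPa.
Normally consolidated clay, so the full stress increment lies on the virgin compression line:
S_c = C_c·H/(1+e₀)·log₁₀(σ'_f/σ'_0) = 0.38×4.2/(1+1.21)×log₁₀(194.7/103)
    = 0.72217 × 0.27653 = 0.1997 m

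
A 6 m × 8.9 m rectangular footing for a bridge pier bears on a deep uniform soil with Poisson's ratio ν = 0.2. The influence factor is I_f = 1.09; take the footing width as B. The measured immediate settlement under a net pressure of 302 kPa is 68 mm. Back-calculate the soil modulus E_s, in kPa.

S_e = q·B·(1−ν²)/E_s · I_f  ⇒  E_s = q·B·(1−ν²)·I_f / S_e.
E_s = 302 × 6 × 0.96 × 1.09 / 0.068 = 27880 kPa

E_s ≈ 27900 kPa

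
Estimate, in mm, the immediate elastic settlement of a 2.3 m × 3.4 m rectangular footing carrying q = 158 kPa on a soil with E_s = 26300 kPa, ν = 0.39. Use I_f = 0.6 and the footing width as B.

Immediate (elastic) settlement: S_e = q·B·(1−ν²)/E_s · I_f.
S_e = 158 × 2.3 × (1 − 0.39²) / 26300 × 0.6
    = 158 × 2.3 × 0.8479 / 26300 × 0.6
    = 0.00703 m = 7.03 mm

S_e ≈ 7.03 mm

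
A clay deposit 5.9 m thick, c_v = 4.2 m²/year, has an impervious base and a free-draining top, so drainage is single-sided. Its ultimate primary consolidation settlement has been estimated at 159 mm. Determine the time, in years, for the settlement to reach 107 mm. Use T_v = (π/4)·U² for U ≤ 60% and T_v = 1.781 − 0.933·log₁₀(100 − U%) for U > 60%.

t ≈ 3.05 years

Drainage path length: H_d = H = 5.9 m (single drainage).
U = S(t)/S_ult = 107/159 = 0.673.
U > 60%: T_v = 1.781 − 0.933·log₁₀(100 − 67.296) = 0.36787.
t = T_v·H_d²/c_v = 0.36787×5.9²/4.2 = 3.049 years.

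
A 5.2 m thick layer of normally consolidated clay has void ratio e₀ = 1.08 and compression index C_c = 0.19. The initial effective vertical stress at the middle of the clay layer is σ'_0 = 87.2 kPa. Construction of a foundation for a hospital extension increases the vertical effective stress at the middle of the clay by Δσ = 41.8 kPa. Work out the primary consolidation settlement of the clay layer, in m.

Final effective stress: σ'_f = σ'_0 + Δσ = 87.2 + 41.8 = 129 kPa.
Normally consolidated clay, so the full stress increment lies on the virgin compression line:
S_c = C_c·H/(1+e₀)·log₁₀(σ'_f/σ'_0) = 0.19×5.2/(1+1.08)×log₁₀(129/87.2)
    = 0.475 × 0.17007 = 0.08078 m

S_c ≈ 0.0808 m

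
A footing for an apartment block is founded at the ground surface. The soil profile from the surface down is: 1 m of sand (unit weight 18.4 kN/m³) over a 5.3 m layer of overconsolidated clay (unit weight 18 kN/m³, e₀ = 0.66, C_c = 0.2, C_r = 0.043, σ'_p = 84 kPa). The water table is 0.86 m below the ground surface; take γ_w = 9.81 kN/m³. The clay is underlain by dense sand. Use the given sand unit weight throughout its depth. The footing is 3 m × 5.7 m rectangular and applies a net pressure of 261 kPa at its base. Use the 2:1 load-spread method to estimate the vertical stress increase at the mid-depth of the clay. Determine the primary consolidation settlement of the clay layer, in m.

Mid-depth of clay below the ground surface: z = 1 + 5.3/2 = 3.65 m.
Total vertical stress at mid-clay: σ_v = 18.4×1 + 18×2.65 = 66.1 kPa.
Pore pressure: u = 9.81×(3.65 − 0.86) = 27.37 kPa.
Initial effective stress: σ'_0 = σ_v − u = 66.1 − 27.37 = 38.73 kPa.
Stress increase at mid-clay by the 2:1 spreading method:
Δσ = qBL/((B+z)(L+z)) = 261×3×5.7/((3+3.65)(5.7+3.65)) = 71.78 kPa
Final effective stress: σ'_f = 38.73 + 71.78 = 110.51 kPa.
σ'_f = 110.51 > σ'_p = 84 kPa, so the stress path crosses the preconsolidation pressure — recompression up to σ'_p, then virgin compression beyond:
S_c = H/(1+e₀)·[C_r·log₁₀(σ'_p/σ'_0) + C_c·log₁₀(σ'_f/σ'_p)]
    = 5.3/1.66 × [0.043×log₁₀(84/38.73) + 0.2×log₁₀(110.51/84)]
    = 3.1928 × [0.014458 + 0.023824] = 0.1222 m

S_c ≈ 0.122 m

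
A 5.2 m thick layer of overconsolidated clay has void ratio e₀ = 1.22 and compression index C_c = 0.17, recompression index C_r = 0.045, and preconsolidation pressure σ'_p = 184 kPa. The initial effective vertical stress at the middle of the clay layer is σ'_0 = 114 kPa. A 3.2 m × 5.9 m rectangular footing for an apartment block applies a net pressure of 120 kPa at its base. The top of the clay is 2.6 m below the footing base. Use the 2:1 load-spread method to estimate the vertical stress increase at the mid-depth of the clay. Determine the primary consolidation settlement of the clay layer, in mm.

Mid-depth of clay below the footing base: z = 2.6 + 5.2/2 = 5.2 m.
Stress increase at mid-clay by the 2:1 spreading method:
Δσ = qBL/((B+z)(L+z)) = 120×3.2×5.9/((3.2+5.2)(5.9+5.2)) = 24.299 kPa
Final effective stress: σ'_f = 114 + 24.299 = 138.3 kPa.
σ'_f = 138.3 ≤ σ'_p = 184 kPa, so the clay remains overconsolidated and only the recompression index applies:
S_c = C_r·H/(1+e₀)·log₁₀(σ'_f/σ'_0) = 0.045×5.2/2.22×log₁₀(138.3/114)
    = 0.1054 × 0.083917 = 0.008845 m

S_c ≈ 8.85 mm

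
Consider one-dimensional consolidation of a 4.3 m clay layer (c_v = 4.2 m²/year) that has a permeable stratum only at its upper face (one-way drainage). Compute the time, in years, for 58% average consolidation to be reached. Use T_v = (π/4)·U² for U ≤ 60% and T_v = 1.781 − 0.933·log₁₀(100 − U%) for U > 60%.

t ≈ 1.16 years

Drainage path length: H_d = H = 4.3 m (single drainage).
U ≤ 60%: T_v = (π/4)·U² = (π/4)×0.58² = 0.26421.
t = T_v·H_d²/c_v = 0.26421×4.3²/4.2 = 1.163 years.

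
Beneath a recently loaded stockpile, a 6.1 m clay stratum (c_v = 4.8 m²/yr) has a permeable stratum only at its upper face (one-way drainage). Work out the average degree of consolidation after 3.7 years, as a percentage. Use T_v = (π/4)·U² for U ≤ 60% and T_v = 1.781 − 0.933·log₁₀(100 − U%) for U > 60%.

U ≈ 75 %

Drainage path length: H_d = H = 6.1 m (single drainage).
T_v = c_v·t/H_d² = 4.8×3.7/6.1² = 0.47729.
T_v = 0.47729 corresponds to the U > 60% branch:
U = 1 − 10^((1.781 − T_v)/0.933)/100 = 0.7504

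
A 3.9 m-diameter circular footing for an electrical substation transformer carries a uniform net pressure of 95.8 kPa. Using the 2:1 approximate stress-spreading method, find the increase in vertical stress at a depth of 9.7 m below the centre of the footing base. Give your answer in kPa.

By the 2:1 method the load spreads at 1 horizontal : 2 vertical, so at depth z the loaded area has grown by z in each plan dimension:
Δσ ≈ qD²/(D+z)² = 95.8×3.9²/(3.9+9.7)² = 7.878 kPa

Δσ_z ≈ 7.88 kPa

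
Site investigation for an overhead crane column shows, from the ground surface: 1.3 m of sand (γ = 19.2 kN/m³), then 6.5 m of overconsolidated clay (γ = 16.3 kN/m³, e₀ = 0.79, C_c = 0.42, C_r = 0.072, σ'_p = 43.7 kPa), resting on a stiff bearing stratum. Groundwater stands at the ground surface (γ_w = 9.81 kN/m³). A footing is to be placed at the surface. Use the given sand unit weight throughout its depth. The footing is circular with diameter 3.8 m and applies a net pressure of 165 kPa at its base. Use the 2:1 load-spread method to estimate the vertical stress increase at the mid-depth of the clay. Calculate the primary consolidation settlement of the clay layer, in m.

S_c ≈ 0.319 m

Mid-depth of clay below the ground surface: z = 1.3 + 6.5/2 = 4.55 m.
Total vertical stress at mid-clay: σ_v = 19.2×1.3 + 16.3×3.25 = 77.935 kPa.
Pore pressure: u = 9.81×(4.55 − 0) = 44.636 kPa.
Initial effective stress: σ'_0 = σ_v − u = 77.935 − 44.636 = 33.299 kPa.
Stress increase at mid-clay by the 2:1 spreading method:
Δσ ≈ qD²/(D+z)² = 165×3.8²/(3.8+4.55)² = 34.173 kPa
Final effective stress: σ'_f = 33.299 + 34.173 = 67.472 kPa.
σ'_f = 67.472 > σ'_p = 43.7 kPa, so the stress path crosses the preconsolidation pressure — recompression up to σ'_p, then virgin compression beyond:
S_c = H/(1+e₀)·[C_r·log₁₀(σ'_p/σ'_0) + C_c·log₁₀(σ'_f/σ'_p)]
    = 6.5/1.79 × [0.072×log₁₀(43.7/33.299) + 0.42×log₁₀(67.472/43.7)]
    = 3.6313 × [0.0084996 + 0.07923] = 0.3186 m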